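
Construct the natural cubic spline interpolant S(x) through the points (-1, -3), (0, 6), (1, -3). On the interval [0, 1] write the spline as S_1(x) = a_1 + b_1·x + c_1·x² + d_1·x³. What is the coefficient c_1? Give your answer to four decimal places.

-13.5000

With M_i denoting the second derivative at x_i, h_i = 1, 1, and Δ_i = (y_(i+1) − y_i)/h_i = 9, -9:
  1·M_0 + 4·M_1 + 1·M_2 = 6(Δ_1 - Δ_0) = -108
Natural end conditions: M_0 = M_2 = 0.
Forward elimination and back-substitution give M_0 = 0, M_1 = -27, M_2 = 0.
On [0, 1], with S_1(x) = a_1 + b_1·x + c_1·x² + d_1·x³: c_1 = M_1/2 = -27/2, d_1 = (M_2 - M_1)/(6h_1) = 9/2, b_1 = Δ_1 - h_1(2M_1 + M_2)/6 = 0.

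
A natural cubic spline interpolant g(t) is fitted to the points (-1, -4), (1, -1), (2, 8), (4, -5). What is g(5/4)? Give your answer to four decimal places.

With m_i denoting the second derivative at x_i, h_i = 2, 1, 2, and Δ_i = (y_(i+1) − y_i)/h_i = 3/2, 9, -13/2:
  2·m_0 + 6·m_1 + 1·m_2 = 6(Δ_1 - Δ_0) = 45
  1·m_1 + 6·m_2 + 2·m_3 = 6(Δ_2 - Δ_1) = -93
Natural end conditions: m_0 = m_3 = 0.
Solving: m_0 = 0, m_1 = 363/35, m_2 = -603/35, m_3 = 0.
On [1, 2], g(t) = -1 + 589/70·(t - 1) + 363/70·(t - 1)² - 23/5·(t - 1)³.
With (t - 1) = 1/4: g(5/4) = 3037/2240.

1.3558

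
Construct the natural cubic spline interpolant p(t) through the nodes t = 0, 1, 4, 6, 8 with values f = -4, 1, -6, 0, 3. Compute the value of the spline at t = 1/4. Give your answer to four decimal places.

Put M_i = p'' at the i-th knot. Here h = (1, 3, 2, 2) and Δ = (5, -7/3, 3, 3/2), so the interior equations h_(i-1)·M_(i-1) + 2(h_(i-1)+h_i)·M_i + h_i·M_(i+1) = 6(Δ_i − Δ_(i-1)) read
  1·M_0 + 8·M_1 + 3·M_2 = 6(Δ_1 - Δ_0) = -44
  3·M_1 + 10·M_2 + 2·M_3 = 6(Δ_2 - Δ_1) = 32
  2·M_2 + 8·M_3 + 2·M_4 = 6(Δ_3 - Δ_2) = -9
Natural end conditions: M_0 = M_4 = 0.
Forward elimination and back-substitution give M_0 = 0, M_1 = -2083/268, M_2 = 406/67, M_3 = -1415/536, M_4 = 0.
On [0, 1], p(t) = -4 + 10123/1608·t + 0·t² - 2083/1608·t³.
With t = 1/4: p(1/4) = -83921/34304.

-2.4464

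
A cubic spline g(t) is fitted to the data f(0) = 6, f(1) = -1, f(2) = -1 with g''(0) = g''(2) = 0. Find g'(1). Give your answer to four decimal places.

-3.5000

Put M_i = g'' at the i-th knot. Here h = (1, 1) and Δ = (-7, 0), so the interior equations h_(i-1)·M_(i-1) + 2(h_(i-1)+h_i)·M_i + h_i·M_(i+1) = 6(Δ_i − Δ_(i-1)) read
  1·M_0 + 4·M_1 + 1·M_2 = 6(Δ_1 - Δ_0) = 42
Natural end conditions: M_0 = M_2 = 0.
Solving: M_0 = 0, M_1 = 21/2, M_2 = 0.
On [1, 2], g'(t) = b_1 + 2c_1·(t - 1) + 3d_1·(t - 1)² with b_1 = Δ_1 - h_1(2M_1 + M_2)/6 = -7/2, c_1 = M_1/2 = 21/4, d_1 = (M_2 - M_1)/(6h_1) = -7/4. So g'(1) = -7/2.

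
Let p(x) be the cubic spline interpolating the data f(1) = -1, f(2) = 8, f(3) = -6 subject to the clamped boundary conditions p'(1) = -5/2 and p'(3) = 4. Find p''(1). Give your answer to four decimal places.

72.2500

Put M_i = p'' at the i-th knot. Here h = (1, 1) and Δ = (9, -14), so the interior equations h_(i-1)·M_(i-1) + 2(h_(i-1)+h_i)·M_i + h_i·M_(i+1) = 6(Δ_i − Δ_(i-1)) read
  1·M_0 + 4·M_1 + 1·M_2 = 6(Δ_1 - Δ_0) = -138
Clamped end conditions give two more equations: 2h_0·M_0 + h_0·M_1 = 6(Δ_0 - p'(1)) = 69 and h_1·M_1 + 2h_1·M_2 = 6(p'(3) - Δ_1) = 108.
Solving the tridiagonal system: M_0 = 289/4, M_1 = -151/2, M_2 = 367/4.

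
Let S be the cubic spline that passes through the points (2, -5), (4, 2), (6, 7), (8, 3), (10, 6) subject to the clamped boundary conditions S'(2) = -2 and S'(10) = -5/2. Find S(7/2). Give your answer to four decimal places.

With m_i denoting the second derivative at x_i, h_i = 2, 2, 2, 2, and Δ_i = (y_(i+1) − y_i)/h_i = 7/2, 5/2, -2, 3/2:
  2·m_0 + 8·m_1 + 2·m_2 = 6(Δ_1 - Δ_0) = -6
  2·m_1 + 8·m_2 + 2·m_3 = 6(Δ_2 - Δ_1) = -27
  2·m_2 + 8·m_3 + 2·m_4 = 6(Δ_3 - Δ_2) = 21
Clamped end conditions give two more equations: 2h_0·m_0 + h_0·m_1 = 6(Δ_0 - S'(2)) = 33 and h_3·m_3 + 2h_3·m_4 = 6(S'(10) - Δ_3) = -24.
Solving the tridiagonal system: m_0 = 517/56, m_1 = -55/28, m_2 = -35/8, m_3 = 167/28, m_4 = -503/56.
On [2, 4], S(x) = -5 - 2·(x - 2) + 517/112·(x - 2)² - 209/224·(x - 2)³.
With (x - 2) = 3/2: S(7/2) = -1367/1792.

-0.7628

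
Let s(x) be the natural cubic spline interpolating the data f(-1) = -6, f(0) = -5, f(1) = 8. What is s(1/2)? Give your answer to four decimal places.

With σ_i denoting the second derivative at x_i, h_i = 1, 1, and Δ_i = (y_(i+1) − y_i)/h_i = 1, 13:
  1·σ_0 + 4·σ_1 + 1·σ_2 = 6(Δ_1 - Δ_0) = 72
Natural end conditions: σ_0 = σ_2 = 0.
Hence σ_0 = 0, σ_1 = 18, σ_2 = 0.
On [0, 1], s(x) = -5 + 7·x + 9·x² - 3·x³.
With x = 1/2: s(1/2) = 3/8.

0.3750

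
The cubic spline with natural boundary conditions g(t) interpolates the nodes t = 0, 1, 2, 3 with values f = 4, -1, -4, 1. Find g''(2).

12

With σ_i denoting the second derivative at x_i, h_i = 1, 1, 1, and Δ_i = (y_(i+1) − y_i)/h_i = -5, -3, 5:
  1·σ_0 + 4·σ_1 + 1·σ_2 = 6(Δ_1 - Δ_0) = 12
  1·σ_1 + 4·σ_2 + 1·σ_3 = 6(Δ_2 - Δ_1) = 48
Natural end conditions: σ_0 = σ_3 = 0.
Hence σ_0 = 0, σ_1 = 0, σ_2 = 12, σ_3 = 0.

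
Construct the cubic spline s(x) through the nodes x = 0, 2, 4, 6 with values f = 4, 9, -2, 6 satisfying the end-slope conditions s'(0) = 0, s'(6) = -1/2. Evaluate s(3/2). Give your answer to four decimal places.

With M_i denoting the second derivative at x_i, h_i = 2, 2, 2, and Δ_i = (y_(i+1) − y_i)/h_i = 5/2, -11/2, 4:
  2·M_0 + 8·M_1 + 2·M_2 = 6(Δ_1 - Δ_0) = -48
  2·M_1 + 8·M_2 + 2·M_3 = 6(Δ_2 - Δ_1) = 57
Clamped end conditions give two more equations: 2h_0·M_0 + h_0·M_1 = 6(Δ_0 - s'(0)) = 15 and h_2·M_2 + 2h_2·M_3 = 6(s'(6) - Δ_2) = -27.
Solving the tridiagonal system: M_0 = 289/30, M_1 = -353/30, M_2 = 403/30, M_3 = -202/15.
On [0, 2], s(x) = 4 + 0·x + 289/60·x² - 107/60·x³.
With x = 3/2: s(3/2) = 1411/160.

8.8188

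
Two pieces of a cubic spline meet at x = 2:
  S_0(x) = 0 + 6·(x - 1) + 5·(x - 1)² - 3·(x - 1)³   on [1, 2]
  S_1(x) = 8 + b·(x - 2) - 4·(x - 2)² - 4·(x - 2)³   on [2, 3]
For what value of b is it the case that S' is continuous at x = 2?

7

S_0'(x) = 6 + 10·(x - 1) - 9·(x - 1)², so S_0'(2) = 7. On the right, S_1'(2) = b, so b = 7.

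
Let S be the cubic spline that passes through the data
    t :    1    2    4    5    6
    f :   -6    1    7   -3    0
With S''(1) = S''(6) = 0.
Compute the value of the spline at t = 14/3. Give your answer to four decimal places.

Put m_i = S'' at the i-th knot. Here h = (1, 2, 1, 1) and Δ = (7, 3, -10, 3), so the interior equations h_(i-1)·m_(i-1) + 2(h_(i-1)+h_i)·m_i + h_i·m_(i+1) = 6(Δ_i − Δ_(i-1)) read
  1·m_0 + 6·m_1 + 2·m_2 = 6(Δ_1 - Δ_0) = -24
  2·m_1 + 6·m_2 + 1·m_3 = 6(Δ_2 - Δ_1) = -78
  1·m_2 + 4·m_3 + 1·m_4 = 6(Δ_3 - Δ_2) = 78
Natural end conditions: m_0 = m_4 = 0.
Forward elimination and back-substitution give m_0 = 0, m_1 = 114/61, m_2 = -1074/61, m_3 = 1458/61, m_4 = 0.
On [4, 5], S(t) = 7 - 495/61·(t - 4) - 537/61·(t - 4)² + 422/61·(t - 4)³.
With (t - 4) = 2/3: S(14/3) = -449/1647.

-0.2726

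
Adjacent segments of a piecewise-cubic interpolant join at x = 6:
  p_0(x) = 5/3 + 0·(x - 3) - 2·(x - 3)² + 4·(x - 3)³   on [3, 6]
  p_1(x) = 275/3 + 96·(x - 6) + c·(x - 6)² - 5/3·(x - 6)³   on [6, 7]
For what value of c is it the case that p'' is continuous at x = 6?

34

p_0''(x) = -4 + 24·(x - 3), so p_0''(6) = 68. On the right, p_1''(6) = 2c, so c = 34.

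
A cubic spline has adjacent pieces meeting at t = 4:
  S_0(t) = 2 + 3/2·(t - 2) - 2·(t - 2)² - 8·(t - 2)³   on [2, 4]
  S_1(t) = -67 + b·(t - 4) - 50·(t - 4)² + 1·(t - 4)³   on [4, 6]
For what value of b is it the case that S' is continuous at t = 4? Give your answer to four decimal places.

-102.5000

S_0'(t) = 3/2 - 4·(t - 2) - 24·(t - 2)², so S_0'(4) = -205/2. On the right, S_1'(4) = b, so b = -205/2.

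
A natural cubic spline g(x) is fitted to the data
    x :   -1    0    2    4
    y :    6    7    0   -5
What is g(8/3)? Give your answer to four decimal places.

-2.1717

Put σ_i = g'' at the i-th knot. Here h = (1, 2, 2) and Δ = (1, -7/2, -5/2), so the interior equations h_(i-1)·σ_(i-1) + 2(h_(i-1)+h_i)·σ_i + h_i·σ_(i+1) = 6(Δ_i − Δ_(i-1)) read
  1·σ_0 + 6·σ_1 + 2·σ_2 = 6(Δ_1 - Δ_0) = -27
  2·σ_1 + 8·σ_2 + 2·σ_3 = 6(Δ_2 - Δ_1) = 6
Natural end conditions: σ_0 = σ_3 = 0.
Solving: σ_0 = 0, σ_1 = -57/11, σ_2 = 45/22, σ_3 = 0.
On [2, 4], g(x) = 0 - 85/22·(x - 2) + 45/44·(x - 2)² - 15/88·(x - 2)³.
With (x - 2) = 2/3: g(8/3) = -215/99.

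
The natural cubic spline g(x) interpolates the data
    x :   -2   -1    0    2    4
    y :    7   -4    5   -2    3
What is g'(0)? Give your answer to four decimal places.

7.6667

Write m_i for g''(x_i). With h_i = 1, 1, 2, 2 and divided differences Δ_i = -11, 9, -7/2, 5/2, the continuity of g' gives the tridiagonal system
  1·m_0 + 4·m_1 + 1·m_2 = 6(Δ_1 - Δ_0) = 120
  1·m_1 + 6·m_2 + 2·m_3 = 6(Δ_2 - Δ_1) = -75
  2·m_2 + 8·m_3 + 2·m_4 = 6(Δ_3 - Δ_2) = 36
Natural end conditions: m_0 = m_4 = 0.
Solving: m_0 = 0, m_1 = 248/7, m_2 = -152/7, m_3 = 139/14, m_4 = 0.
On [0, 2], g'(x) = b_2 + 2c_2·x + 3d_2·x² with b_2 = Δ_2 - h_2(2m_2 + m_3)/6 = 23/3, c_2 = m_2/2 = -76/7, d_2 = (m_3 - m_2)/(6h_2) = 443/168. So g'(0) = 23/3.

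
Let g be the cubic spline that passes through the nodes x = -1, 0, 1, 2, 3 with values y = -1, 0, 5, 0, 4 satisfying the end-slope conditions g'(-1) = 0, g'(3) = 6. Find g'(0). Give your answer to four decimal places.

Let σ_i = g''(x_i). Step sizes h_i = 1, 1, 1, 1; slopes of the chords Δ_i = (y_(i+1) - y_i)/h_i = 1, 5, -5, 4.
  1·σ_0 + 4·σ_1 + 1·σ_2 = 6(Δ_1 - Δ_0) = 24
  1·σ_1 + 4·σ_2 + 1·σ_3 = 6(Δ_2 - Δ_1) = -60
  1·σ_2 + 4·σ_3 + 1·σ_4 = 6(Δ_3 - Δ_2) = 54
Clamped end conditions give two more equations: 2h_0·σ_0 + h_0·σ_1 = 6(Δ_0 - g'(-1)) = 6 and h_3·σ_3 + 2h_3·σ_4 = 6(g'(3) - Δ_3) = 12.
Hence σ_0 = -93/28, σ_1 = 177/14, σ_2 = -93/4, σ_3 = 285/14, σ_4 = -117/28.
On [0, 1], g'(x) = b_1 + 2c_1·x + 3d_1·x² with b_1 = Δ_1 - h_1(2σ_1 + σ_2)/6 = 261/56, c_1 = σ_1/2 = 177/28, d_1 = (σ_2 - σ_1)/(6h_1) = -335/56. So g'(0) = 261/56.

4.6607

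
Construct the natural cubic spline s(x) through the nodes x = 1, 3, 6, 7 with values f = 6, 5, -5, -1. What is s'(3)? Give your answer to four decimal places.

Let M_i = s''(x_i). Step sizes h_i = 2, 3, 1; slopes of the chords Δ_i = (y_(i+1) - y_i)/h_i = -1/2, -10/3, 4.
  2·M_0 + 10·M_1 + 3·M_2 = 6(Δ_1 - Δ_0) = -17
  3·M_1 + 8·M_2 + 1·M_3 = 6(Δ_2 - Δ_1) = 44
Natural end conditions: M_0 = M_3 = 0.
Solving the tridiagonal system: M_0 = 0, M_1 = -268/71, M_2 = 491/71, M_3 = 0.
On [3, 6], s'(x) = b_1 + 2c_1·(x - 3) + 3d_1·(x - 3)² with b_1 = Δ_1 - h_1(2M_1 + M_2)/6 = -1285/426, c_1 = M_1/2 = -134/71, d_1 = (M_2 - M_1)/(6h_1) = 253/426. So s'(3) = -1285/426.

-3.0164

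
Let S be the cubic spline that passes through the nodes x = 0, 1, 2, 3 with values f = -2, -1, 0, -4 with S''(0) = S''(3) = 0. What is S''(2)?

-8

Let m_i = S''(x_i). Step sizes h_i = 1, 1, 1; slopes of the chords Δ_i = (y_(i+1) - y_i)/h_i = 1, 1, -4.
  1·m_0 + 4·m_1 + 1·m_2 = 6(Δ_1 - Δ_0) = 0
  1·m_1 + 4·m_2 + 1·m_3 = 6(Δ_2 - Δ_1) = -30
Natural end conditions: m_0 = m_3 = 0.
Forward elimination and back-substitution give m_0 = 0, m_1 = 2, m_2 = -8, m_3 = 0.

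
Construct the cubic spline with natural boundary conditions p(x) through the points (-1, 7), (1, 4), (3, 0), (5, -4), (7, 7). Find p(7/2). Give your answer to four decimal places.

Write m_i for p''(x_i). With h_i = 2, 2, 2, 2 and divided differences Δ_i = -3/2, -2, -2, 11/2, the continuity of p' gives the tridiagonal system
  2·m_0 + 8·m_1 + 2·m_2 = 6(Δ_1 - Δ_0) = -3
  2·m_1 + 8·m_2 + 2·m_3 = 6(Δ_2 - Δ_1) = 0
  2·m_2 + 8·m_3 + 2·m_4 = 6(Δ_3 - Δ_2) = 45
Natural end conditions: m_0 = m_4 = 0.
Solving the tridiagonal system: m_0 = 0, m_1 = 0, m_2 = -3/2, m_3 = 6, m_4 = 0.
On [3, 5], p(x) = 0 - 3·(x - 3) - 3/4·(x - 3)² + 5/8·(x - 3)³.
With (x - 3) = 1/2: p(7/2) = -103/64.

-1.6094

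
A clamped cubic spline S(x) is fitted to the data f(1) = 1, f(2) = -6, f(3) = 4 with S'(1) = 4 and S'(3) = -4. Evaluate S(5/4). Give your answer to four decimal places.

Write m_i for S''(x_i). With h_i = 1, 1 and divided differences Δ_i = -7, 10, the continuity of S' gives the tridiagonal system
  1·m_0 + 4·m_1 + 1·m_2 = 6(Δ_1 - Δ_0) = 102
Clamped end conditions give two more equations: 2h_0·m_0 + h_0·m_1 = 6(Δ_0 - S'(1)) = -66 and h_1·m_1 + 2h_1·m_2 = 6(S'(3) - Δ_1) = -84.
Forward elimination and back-substitution give m_0 = -125/2, m_1 = 59, m_2 = -143/2.
On [1, 2], S(x) = 1 + 4·(x - 1) - 125/4·(x - 1)² + 81/4·(x - 1)³.
With (x - 1) = 1/4: S(5/4) = 93/256.

0.3633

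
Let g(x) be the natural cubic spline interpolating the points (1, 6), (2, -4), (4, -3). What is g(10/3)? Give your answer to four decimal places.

Write m_i for g''(x_i). With h_i = 1, 2 and divided differences Δ_i = -10, 1/2, the continuity of g' gives the tridiagonal system
  1·m_0 + 6·m_1 + 2·m_2 = 6(Δ_1 - Δ_0) = 63
Natural end conditions: m_0 = m_2 = 0.
Solving the tridiagonal system: m_0 = 0, m_1 = 21/2, m_2 = 0.
On [2, 4], g(x) = -4 - 13/2·(x - 2) + 21/4·(x - 2)² - 7/8·(x - 2)³.
With (x - 2) = 4/3: g(10/3) = -146/27.

-5.4074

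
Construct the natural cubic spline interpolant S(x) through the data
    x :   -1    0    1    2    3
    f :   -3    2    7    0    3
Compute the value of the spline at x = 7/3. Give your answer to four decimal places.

Write m_i for S''(x_i). With h_i = 1, 1, 1, 1 and divided differences Δ_i = 5, 5, -7, 3, the continuity of S' gives the tridiagonal system
  1·m_0 + 4·m_1 + 1·m_2 = 6(Δ_1 - Δ_0) = 0
  1·m_1 + 4·m_2 + 1·m_3 = 6(Δ_2 - Δ_1) = -72
  1·m_2 + 4·m_3 + 1·m_4 = 6(Δ_3 - Δ_2) = 60
Natural end conditions: m_0 = m_4 = 0.
Forward elimination and back-substitution give m_0 = 0, m_1 = 87/14, m_2 = -174/7, m_3 = 297/14, m_4 = 0.
On [2, 3], S(x) = 0 - 57/14·(x - 2) + 297/28·(x - 2)² - 99/28·(x - 2)³.
With (x - 2) = 1/3: S(7/3) = -13/42.

-0.3095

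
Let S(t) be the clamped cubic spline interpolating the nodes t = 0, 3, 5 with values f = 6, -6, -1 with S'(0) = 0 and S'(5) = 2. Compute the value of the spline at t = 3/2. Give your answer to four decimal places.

0.2813

With M_i denoting the second derivative at x_i, h_i = 3, 2, and Δ_i = (y_(i+1) − y_i)/h_i = -4, 5/2:
  3·M_0 + 10·M_1 + 2·M_2 = 6(Δ_1 - Δ_0) = 39
Clamped end conditions give two more equations: 2h_0·M_0 + h_0·M_1 = 6(Δ_0 - S'(0)) = -24 and h_1·M_1 + 2h_1·M_2 = 6(S'(5) - Δ_1) = -3.
Solving the tridiagonal system: M_0 = -15/2, M_1 = 7, M_2 = -17/4.
On [0, 3], S(t) = 6 + 0·t - 15/4·t² + 29/36·t³.
With t = 3/2: S(3/2) = 9/32.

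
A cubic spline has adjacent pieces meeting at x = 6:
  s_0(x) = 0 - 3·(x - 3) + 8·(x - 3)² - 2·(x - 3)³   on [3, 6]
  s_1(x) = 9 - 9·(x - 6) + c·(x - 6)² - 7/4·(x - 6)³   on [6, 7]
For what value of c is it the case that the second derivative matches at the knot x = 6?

-10

s_0''(x) = 16 - 12·(x - 3), so s_0''(6) = -20. On the right, s_1''(6) = 2c, so c = -10.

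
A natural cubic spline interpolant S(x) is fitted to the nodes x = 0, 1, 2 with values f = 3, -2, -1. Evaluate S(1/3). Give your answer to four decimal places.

With m_i denoting the second derivative at x_i, h_i = 1, 1, and Δ_i = (y_(i+1) − y_i)/h_i = -5, 1:
  1·m_0 + 4·m_1 + 1·m_2 = 6(Δ_1 - Δ_0) = 36
Natural end conditions: m_0 = m_2 = 0.
Forward elimination and back-substitution give m_0 = 0, m_1 = 9, m_2 = 0.
On [0, 1], S(x) = 3 - 13/2·x + 0·x² + 3/2·x³.
With x = 1/3: S(1/3) = 8/9.

0.8889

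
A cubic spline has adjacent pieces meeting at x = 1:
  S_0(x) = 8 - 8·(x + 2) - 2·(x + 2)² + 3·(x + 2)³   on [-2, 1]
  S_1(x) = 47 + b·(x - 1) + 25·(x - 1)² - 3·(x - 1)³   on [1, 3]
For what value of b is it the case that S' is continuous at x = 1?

61

S_0'(x) = -8 - 4·(x + 2) + 9·(x + 2)², so S_0'(1) = 61. On the right, S_1'(1) = b, so b = 61.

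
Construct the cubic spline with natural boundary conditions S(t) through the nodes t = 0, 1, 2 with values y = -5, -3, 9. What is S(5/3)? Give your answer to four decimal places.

Put m_i = S'' at the i-th knot. Here h = (1, 1) and Δ = (2, 12), so the interior equations h_(i-1)·m_(i-1) + 2(h_(i-1)+h_i)·m_i + h_i·m_(i+1) = 6(Δ_i − Δ_(i-1)) read
  1·m_0 + 4·m_1 + 1·m_2 = 6(Δ_1 - Δ_0) = 60
Natural end conditions: m_0 = m_2 = 0.
Hence m_0 = 0, m_1 = 15, m_2 = 0.
On [1, 2], S(t) = -3 + 7·(t - 1) + 15/2·(t - 1)² - 5/2·(t - 1)³.
With (t - 1) = 2/3: S(5/3) = 115/27.

4.2593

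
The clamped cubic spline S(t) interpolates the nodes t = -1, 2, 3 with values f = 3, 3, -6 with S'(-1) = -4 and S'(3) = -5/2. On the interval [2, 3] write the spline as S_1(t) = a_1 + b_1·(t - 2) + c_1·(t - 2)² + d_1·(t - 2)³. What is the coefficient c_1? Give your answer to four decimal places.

Write M_i for S''(x_i). With h_i = 3, 1 and divided differences Δ_i = 0, -9, the continuity of S' gives the tridiagonal system
  3·M_0 + 8·M_1 + 1·M_2 = 6(Δ_1 - Δ_0) = -54
Clamped end conditions give two more equations: 2h_0·M_0 + h_0·M_1 = 6(Δ_0 - S'(-1)) = 24 and h_1·M_1 + 2h_1·M_2 = 6(S'(3) - Δ_1) = 39.
Hence M_0 = 89/8, M_1 = -57/4, M_2 = 213/8.
On [2, 3], with S_1(t) = a_1 + b_1·(t - 2) + c_1·(t - 2)² + d_1·(t - 2)³: c_1 = M_1/2 = -57/8, d_1 = (M_2 - M_1)/(6h_1) = 109/16, b_1 = Δ_1 - h_1(2M_1 + M_2)/6 = -139/16.

-7.1250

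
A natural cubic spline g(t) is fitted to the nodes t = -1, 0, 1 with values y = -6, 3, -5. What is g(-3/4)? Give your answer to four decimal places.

With M_i denoting the second derivative at x_i, h_i = 1, 1, and Δ_i = (y_(i+1) − y_i)/h_i = 9, -8:
  1·M_0 + 4·M_1 + 1·M_2 = 6(Δ_1 - Δ_0) = -102
Natural end conditions: M_0 = M_2 = 0.
Solving: M_0 = 0, M_1 = -51/2, M_2 = 0.
On [-1, 0], g(t) = -6 + 53/4·(t + 1) + 0·(t + 1)² - 17/4·(t + 1)³.
With (t + 1) = 1/4: g(-3/4) = -705/256.

-2.7539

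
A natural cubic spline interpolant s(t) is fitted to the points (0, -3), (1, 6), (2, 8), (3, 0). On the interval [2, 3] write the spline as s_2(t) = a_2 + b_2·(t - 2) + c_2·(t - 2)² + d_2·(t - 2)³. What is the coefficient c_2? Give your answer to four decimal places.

-6.6000

Let M_i = s''(x_i). Step sizes h_i = 1, 1, 1; slopes of the chords Δ_i = (y_(i+1) - y_i)/h_i = 9, 2, -8.
  1·M_0 + 4·M_1 + 1·M_2 = 6(Δ_1 - Δ_0) = -42
  1·M_1 + 4·M_2 + 1·M_3 = 6(Δ_2 - Δ_1) = -60
Natural end conditions: M_0 = M_3 = 0.
Solving: M_0 = 0, M_1 = -36/5, M_2 = -66/5, M_3 = 0.
On [2, 3], with s_2(t) = a_2 + b_2·(t - 2) + c_2·(t - 2)² + d_2·(t - 2)³: c_2 = M_2/2 = -33/5, d_2 = (M_3 - M_2)/(6h_2) = 11/5, b_2 = Δ_2 - h_2(2M_2 + M_3)/6 = -18/5.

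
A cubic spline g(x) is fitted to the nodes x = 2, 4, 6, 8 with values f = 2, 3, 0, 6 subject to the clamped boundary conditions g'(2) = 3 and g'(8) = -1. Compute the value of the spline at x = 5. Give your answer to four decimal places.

0.5417

Let M_i = g''(x_i). Step sizes h_i = 2, 2, 2; slopes of the chords Δ_i = (y_(i+1) - y_i)/h_i = 1/2, -3/2, 3.
  2·M_0 + 8·M_1 + 2·M_2 = 6(Δ_1 - Δ_0) = -12
  2·M_1 + 8·M_2 + 2·M_3 = 6(Δ_2 - Δ_1) = 27
Clamped end conditions give two more equations: 2h_0·M_0 + h_0·M_1 = 6(Δ_0 - g'(2)) = -15 and h_2·M_2 + 2h_2·M_3 = 6(g'(8) - Δ_2) = -24.
Hence M_0 = -38/15, M_1 = -73/30, M_2 = 94/15, M_3 = -137/15.
On [4, 6], g(x) = 3 - 59/30·(x - 4) - 73/60·(x - 4)² + 29/40·(x - 4)³.
With (x - 4) = 1: g(5) = 13/24.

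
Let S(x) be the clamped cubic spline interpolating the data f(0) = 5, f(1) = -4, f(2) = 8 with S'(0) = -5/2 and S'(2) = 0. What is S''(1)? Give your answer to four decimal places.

Put σ_i = S'' at the i-th knot. Here h = (1, 1) and Δ = (-9, 12), so the interior equations h_(i-1)·σ_(i-1) + 2(h_(i-1)+h_i)·σ_i + h_i·σ_(i+1) = 6(Δ_i − Δ_(i-1)) read
  1·σ_0 + 4·σ_1 + 1·σ_2 = 6(Δ_1 - Δ_0) = 126
Clamped end conditions give two more equations: 2h_0·σ_0 + h_0·σ_1 = 6(Δ_0 - S'(0)) = -39 and h_1·σ_1 + 2h_1·σ_2 = 6(S'(2) - Δ_1) = -72.
Forward elimination and back-substitution give σ_0 = -199/4, σ_1 = 121/2, σ_2 = -265/4.

60.5000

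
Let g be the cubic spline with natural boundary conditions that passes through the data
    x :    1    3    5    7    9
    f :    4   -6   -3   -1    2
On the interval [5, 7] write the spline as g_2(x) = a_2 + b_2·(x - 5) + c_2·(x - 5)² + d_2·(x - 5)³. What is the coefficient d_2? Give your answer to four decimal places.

With M_i denoting the second derivative at x_i, h_i = 2, 2, 2, 2, and Δ_i = (y_(i+1) − y_i)/h_i = -5, 3/2, 1, 3/2:
  2·M_0 + 8·M_1 + 2·M_2 = 6(Δ_1 - Δ_0) = 39
  2·M_1 + 8·M_2 + 2·M_3 = 6(Δ_2 - Δ_1) = -3
  2·M_2 + 8·M_3 + 2·M_4 = 6(Δ_3 - Δ_2) = 3
Natural end conditions: M_0 = M_4 = 0.
Solving the tridiagonal system: M_0 = 0, M_1 = 75/14, M_2 = -27/14, M_3 = 6/7, M_4 = 0.
On [5, 7], with g_2(x) = a_2 + b_2·(x - 5) + c_2·(x - 5)² + d_2·(x - 5)³: c_2 = M_2/2 = -27/28, d_2 = (M_3 - M_2)/(6h_2) = 13/56, b_2 = Δ_2 - h_2(2M_2 + M_3)/6 = 2.

0.2321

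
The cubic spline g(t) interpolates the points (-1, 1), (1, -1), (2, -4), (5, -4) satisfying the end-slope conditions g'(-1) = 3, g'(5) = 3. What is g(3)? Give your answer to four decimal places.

Let M_i = g''(x_i). Step sizes h_i = 2, 1, 3; slopes of the chords Δ_i = (y_(i+1) - y_i)/h_i = -1, -3, 0.
  2·M_0 + 6·M_1 + 1·M_2 = 6(Δ_1 - Δ_0) = -12
  1·M_1 + 8·M_2 + 3·M_3 = 6(Δ_2 - Δ_1) = 18
Clamped end conditions give two more equations: 2h_0·M_0 + h_0·M_1 = 6(Δ_0 - g'(-1)) = -24 and h_2·M_2 + 2h_2·M_3 = 6(g'(5) - Δ_2) = 18.
Hence M_0 = -41/7, M_1 = -2/7, M_2 = 10/7, M_3 = 16/7.
On [2, 5], g(t) = -4 - 18/7·(t - 2) + 5/7·(t - 2)² + 1/21·(t - 2)³.
With (t - 2) = 1: g(3) = -122/21.

-5.8095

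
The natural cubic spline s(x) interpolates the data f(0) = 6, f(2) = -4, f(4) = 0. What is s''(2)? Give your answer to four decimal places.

Let σ_i = s''(x_i). Step sizes h_i = 2, 2; slopes of the chords Δ_i = (y_(i+1) - y_i)/h_i = -5, 2.
  2·σ_0 + 8·σ_1 + 2·σ_2 = 6(Δ_1 - Δ_0) = 42
Natural end conditions: σ_0 = σ_2 = 0.
Hence σ_0 = 0, σ_1 = 21/4, σ_2 = 0.

5.2500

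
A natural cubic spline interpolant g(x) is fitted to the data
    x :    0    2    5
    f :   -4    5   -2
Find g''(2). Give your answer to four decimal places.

Put M_i = g'' at the i-th knot. Here h = (2, 3) and Δ = (9/2, -7/3), so the interior equations h_(i-1)·M_(i-1) + 2(h_(i-1)+h_i)·M_i + h_i·M_(i+1) = 6(Δ_i − Δ_(i-1)) read
  2·M_0 + 10·M_1 + 3·M_2 = 6(Δ_1 - Δ_0) = -41
Natural end conditions: M_0 = M_2 = 0.
Forward elimination and back-substitution give M_0 = 0, M_1 = -41/10, M_2 = 0.

-4.1000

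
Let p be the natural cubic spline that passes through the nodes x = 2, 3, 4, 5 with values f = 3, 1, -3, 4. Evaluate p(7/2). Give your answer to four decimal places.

Write M_i for p''(x_i). With h_i = 1, 1, 1 and divided differences Δ_i = -2, -4, 7, the continuity of p' gives the tridiagonal system
  1·M_0 + 4·M_1 + 1·M_2 = 6(Δ_1 - Δ_0) = -12
  1·M_1 + 4·M_2 + 1·M_3 = 6(Δ_2 - Δ_1) = 66
Natural end conditions: M_0 = M_3 = 0.
Solving: M_0 = 0, M_1 = -38/5, M_2 = 92/5, M_3 = 0.
On [3, 4], p(x) = 1 - 68/15·(x - 3) - 19/5·(x - 3)² + 13/3·(x - 3)³.
With (x - 3) = 1/2: p(7/2) = -67/40.

-1.6750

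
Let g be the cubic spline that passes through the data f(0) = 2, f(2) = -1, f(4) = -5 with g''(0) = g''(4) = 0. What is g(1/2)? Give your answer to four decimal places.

1.3086

Put M_i = g'' at the i-th knot. Here h = (2, 2) and Δ = (-3/2, -2), so the interior equations h_(i-1)·M_(i-1) + 2(h_(i-1)+h_i)·M_i + h_i·M_(i+1) = 6(Δ_i − Δ_(i-1)) read
  2·M_0 + 8·M_1 + 2·M_2 = 6(Δ_1 - Δ_0) = -3
Natural end conditions: M_0 = M_2 = 0.
Forward elimination and back-substitution give M_0 = 0, M_1 = -3/8, M_2 = 0.
On [0, 2], g(x) = 2 - 11/8·x + 0·x² - 1/32·x³.
With x = 1/2: g(1/2) = 335/256.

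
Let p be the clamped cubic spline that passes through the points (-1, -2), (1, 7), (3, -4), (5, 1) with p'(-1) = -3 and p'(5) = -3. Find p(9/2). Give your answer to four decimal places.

Put M_i = p'' at the i-th knot. Here h = (2, 2, 2) and Δ = (9/2, -11/2, 5/2), so the interior equations h_(i-1)·M_(i-1) + 2(h_(i-1)+h_i)·M_i + h_i·M_(i+1) = 6(Δ_i − Δ_(i-1)) read
  2·M_0 + 8·M_1 + 2·M_2 = 6(Δ_1 - Δ_0) = -60
  2·M_1 + 8·M_2 + 2·M_3 = 6(Δ_2 - Δ_1) = 48
Clamped end conditions give two more equations: 2h_0·M_0 + h_0·M_1 = 6(Δ_0 - p'(-1)) = 45 and h_2·M_2 + 2h_2·M_3 = 6(p'(5) - Δ_2) = -33.
Solving: M_0 = 191/10, M_1 = -157/10, M_2 = 137/10, M_3 = -151/10.
On [3, 5], p(t) = -4 - 8/5·(t - 3) + 137/20·(t - 3)² - 12/5·(t - 3)³.
With (t - 3) = 3/2: p(9/2) = 73/80.

0.9125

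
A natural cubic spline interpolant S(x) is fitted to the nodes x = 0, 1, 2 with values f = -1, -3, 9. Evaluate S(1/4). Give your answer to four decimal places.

Write σ_i for S''(x_i). With h_i = 1, 1 and divided differences Δ_i = -2, 12, the continuity of S' gives the tridiagonal system
  1·σ_0 + 4·σ_1 + 1·σ_2 = 6(Δ_1 - Δ_0) = 84
Natural end conditions: σ_0 = σ_2 = 0.
Solving: σ_0 = 0, σ_1 = 21, σ_2 = 0.
On [0, 1], S(x) = -1 - 11/2·x + 0·x² + 7/2·x³.
With x = 1/4: S(1/4) = -297/128.

-2.3203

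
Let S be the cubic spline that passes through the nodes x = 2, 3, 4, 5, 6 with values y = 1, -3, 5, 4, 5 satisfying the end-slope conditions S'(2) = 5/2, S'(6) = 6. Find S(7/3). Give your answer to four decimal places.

Let M_i = S''(x_i). Step sizes h_i = 1, 1, 1, 1; slopes of the chords Δ_i = (y_(i+1) - y_i)/h_i = -4, 8, -1, 1.
  1·M_0 + 4·M_1 + 1·M_2 = 6(Δ_1 - Δ_0) = 72
  1·M_1 + 4·M_2 + 1·M_3 = 6(Δ_2 - Δ_1) = -54
  1·M_2 + 4·M_3 + 1·M_4 = 6(Δ_3 - Δ_2) = 12
Clamped end conditions give two more equations: 2h_0·M_0 + h_0·M_1 = 6(Δ_0 - S'(2)) = -39 and h_3·M_3 + 2h_3·M_4 = 6(S'(6) - Δ_3) = 30.
Hence M_0 = -287/8, M_1 = 131/4, M_2 = -185/8, M_3 = 23/4, M_4 = 97/8.
On [2, 3], S(x) = 1 + 5/2·(x - 2) - 287/16·(x - 2)² + 183/16·(x - 2)³.
With (x - 2) = 1/3: S(7/3) = 19/72.

0.2639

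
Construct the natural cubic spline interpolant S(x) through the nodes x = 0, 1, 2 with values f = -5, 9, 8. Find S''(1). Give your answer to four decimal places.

-22.5000

Write M_i for S''(x_i). With h_i = 1, 1 and divided differences Δ_i = 14, -1, the continuity of S' gives the tridiagonal system
  1·M_0 + 4·M_1 + 1·M_2 = 6(Δ_1 - Δ_0) = -90
Natural end conditions: M_0 = M_2 = 0.
Hence M_0 = 0, M_1 = -45/2, M_2 = 0.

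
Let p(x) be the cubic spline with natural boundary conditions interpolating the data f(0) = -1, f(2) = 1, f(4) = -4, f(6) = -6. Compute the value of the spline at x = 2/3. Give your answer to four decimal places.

0.2790

Write M_i for p''(x_i). With h_i = 2, 2, 2 and divided differences Δ_i = 1, -5/2, -1, the continuity of p' gives the tridiagonal system
  2·M_0 + 8·M_1 + 2·M_2 = 6(Δ_1 - Δ_0) = -21
  2·M_1 + 8·M_2 + 2·M_3 = 6(Δ_2 - Δ_1) = 9
Natural end conditions: M_0 = M_3 = 0.
Hence M_0 = 0, M_1 = -31/10, M_2 = 19/10, M_3 = 0.
On [0, 2], p(x) = -1 + 61/30·x + 0·x² - 31/120·x³.
With x = 2/3: p(2/3) = 113/405.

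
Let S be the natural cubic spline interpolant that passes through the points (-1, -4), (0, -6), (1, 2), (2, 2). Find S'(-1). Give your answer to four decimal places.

-5.2000

With M_i denoting the second derivative at x_i, h_i = 1, 1, 1, and Δ_i = (y_(i+1) − y_i)/h_i = -2, 8, 0:
  1·M_0 + 4·M_1 + 1·M_2 = 6(Δ_1 - Δ_0) = 60
  1·M_1 + 4·M_2 + 1·M_3 = 6(Δ_2 - Δ_1) = -48
Natural end conditions: M_0 = M_3 = 0.
Solving the tridiagonal system: M_0 = 0, M_1 = 96/5, M_2 = -84/5, M_3 = 0.
On [-1, 0], S'(x) = b_0 + 2c_0·(x + 1) + 3d_0·(x + 1)² with b_0 = Δ_0 - h_0(2M_0 + M_1)/6 = -26/5, c_0 = M_0/2 = 0, d_0 = (M_1 - M_0)/(6h_0) = 16/5. So S'(-1) = -26/5.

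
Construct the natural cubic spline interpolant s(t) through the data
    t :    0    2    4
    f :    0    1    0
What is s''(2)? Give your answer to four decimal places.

-0.7500

Write M_i for s''(x_i). With h_i = 2, 2 and divided differences Δ_i = 1/2, -1/2, the continuity of s' gives the tridiagonal system
  2·M_0 + 8·M_1 + 2·M_2 = 6(Δ_1 - Δ_0) = -6
Natural end conditions: M_0 = M_2 = 0.
Hence M_0 = 0, M_1 = -3/4, M_2 = 0.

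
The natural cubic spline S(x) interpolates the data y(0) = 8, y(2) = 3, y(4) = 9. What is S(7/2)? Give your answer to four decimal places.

6.8555

With σ_i denoting the second derivative at x_i, h_i = 2, 2, and Δ_i = (y_(i+1) − y_i)/h_i = -5/2, 3:
  2·σ_0 + 8·σ_1 + 2·σ_2 = 6(Δ_1 - Δ_0) = 33
Natural end conditions: σ_0 = σ_2 = 0.
Hence σ_0 = 0, σ_1 = 33/8, σ_2 = 0.
On [2, 4], S(x) = 3 + 1/4·(x - 2) + 33/16·(x - 2)² - 11/32·(x - 2)³.
With (x - 2) = 3/2: S(7/2) = 1755/256.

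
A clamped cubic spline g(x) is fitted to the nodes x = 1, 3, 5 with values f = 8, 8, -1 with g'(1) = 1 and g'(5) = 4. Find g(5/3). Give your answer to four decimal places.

8.9815

Let M_i = g''(x_i). Step sizes h_i = 2, 2; slopes of the chords Δ_i = (y_(i+1) - y_i)/h_i = 0, -9/2.
  2·M_0 + 8·M_1 + 2·M_2 = 6(Δ_1 - Δ_0) = -27
Clamped end conditions give two more equations: 2h_0·M_0 + h_0·M_1 = 6(Δ_0 - g'(1)) = -6 and h_1·M_1 + 2h_1·M_2 = 6(g'(5) - Δ_1) = 51.
Solving the tridiagonal system: M_0 = 21/8, M_1 = -33/4, M_2 = 135/8.
On [1, 3], g(x) = 8 + 1·(x - 1) + 21/16·(x - 1)² - 29/32·(x - 1)³.
With (x - 1) = 2/3: g(5/3) = 485/54.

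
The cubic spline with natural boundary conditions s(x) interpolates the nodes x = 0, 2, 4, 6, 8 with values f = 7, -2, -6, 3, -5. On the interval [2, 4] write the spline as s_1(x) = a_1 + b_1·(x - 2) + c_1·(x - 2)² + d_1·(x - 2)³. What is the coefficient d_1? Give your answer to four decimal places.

Put σ_i = s'' at the i-th knot. Here h = (2, 2, 2, 2) and Δ = (-9/2, -2, 9/2, -4), so the interior equations h_(i-1)·σ_(i-1) + 2(h_(i-1)+h_i)·σ_i + h_i·σ_(i+1) = 6(Δ_i − Δ_(i-1)) read
  2·σ_0 + 8·σ_1 + 2·σ_2 = 6(Δ_1 - Δ_0) = 15
  2·σ_1 + 8·σ_2 + 2·σ_3 = 6(Δ_2 - Δ_1) = 39
  2·σ_2 + 8·σ_3 + 2·σ_4 = 6(Δ_3 - Δ_2) = -51
Natural end conditions: σ_0 = σ_4 = 0.
Solving: σ_0 = 0, σ_1 = 9/56, σ_2 = 48/7, σ_3 = -453/56, σ_4 = 0.
On [2, 4], with s_1(x) = a_1 + b_1·(x - 2) + c_1·(x - 2)² + d_1·(x - 2)³: c_1 = σ_1/2 = 9/112, d_1 = (σ_2 - σ_1)/(6h_1) = 125/224, b_1 = Δ_1 - h_1(2σ_1 + σ_2)/6 = -123/28.

0.5580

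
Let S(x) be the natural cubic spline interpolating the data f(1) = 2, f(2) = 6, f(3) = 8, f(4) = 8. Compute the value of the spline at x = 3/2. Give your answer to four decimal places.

4.1500

Let m_i = S''(x_i). Step sizes h_i = 1, 1, 1; slopes of the chords Δ_i = (y_(i+1) - y_i)/h_i = 4, 2, 0.
  1·m_0 + 4·m_1 + 1·m_2 = 6(Δ_1 - Δ_0) = -12
  1·m_1 + 4·m_2 + 1·m_3 = 6(Δ_2 - Δ_1) = -12
Natural end conditions: m_0 = m_3 = 0.
Solving: m_0 = 0, m_1 = -12/5, m_2 = -12/5, m_3 = 0.
On [1, 2], S(x) = 2 + 22/5·(x - 1) + 0·(x - 1)² - 2/5·(x - 1)³.
With (x - 1) = 1/2: S(3/2) = 83/20.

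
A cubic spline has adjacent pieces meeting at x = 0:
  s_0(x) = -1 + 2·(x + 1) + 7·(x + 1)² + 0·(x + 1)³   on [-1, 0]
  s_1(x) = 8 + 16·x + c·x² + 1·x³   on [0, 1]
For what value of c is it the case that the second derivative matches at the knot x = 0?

7

s_0''(x) = 14 + 0·(x + 1), so s_0''(0) = 14. On the right, s_1''(0) = 2c, so c = 7.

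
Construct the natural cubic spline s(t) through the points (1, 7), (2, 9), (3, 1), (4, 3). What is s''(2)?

Write σ_i for s''(x_i). With h_i = 1, 1, 1 and divided differences Δ_i = 2, -8, 2, the continuity of s' gives the tridiagonal system
  1·σ_0 + 4·σ_1 + 1·σ_2 = 6(Δ_1 - Δ_0) = -60
  1·σ_1 + 4·σ_2 + 1·σ_3 = 6(Δ_2 - Δ_1) = 60
Natural end conditions: σ_0 = σ_3 = 0.
Forward elimination and back-substitution give σ_0 = 0, σ_1 = -20, σ_2 = 20, σ_3 = 0.

-20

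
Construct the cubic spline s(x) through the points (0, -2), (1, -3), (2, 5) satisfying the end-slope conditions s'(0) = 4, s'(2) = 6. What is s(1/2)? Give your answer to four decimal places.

Let M_i = s''(x_i). Step sizes h_i = 1, 1; slopes of the chords Δ_i = (y_(i+1) - y_i)/h_i = -1, 8.
  1·M_0 + 4·M_1 + 1·M_2 = 6(Δ_1 - Δ_0) = 54
Clamped end conditions give two more equations: 2h_0·M_0 + h_0·M_1 = 6(Δ_0 - s'(0)) = -30 and h_1·M_1 + 2h_1·M_2 = 6(s'(2) - Δ_1) = -12.
Solving the tridiagonal system: M_0 = -55/2, M_1 = 25, M_2 = -37/2.
On [0, 1], s(x) = -2 + 4·x - 55/4·x² + 35/4·x³.
With x = 1/2: s(1/2) = -75/32.

-2.3438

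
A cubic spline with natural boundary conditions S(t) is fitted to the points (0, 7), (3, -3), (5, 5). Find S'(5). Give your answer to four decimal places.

5.4667

Let M_i = S''(x_i). Step sizes h_i = 3, 2; slopes of the chords Δ_i = (y_(i+1) - y_i)/h_i = -10/3, 4.
  3·M_0 + 10·M_1 + 2·M_2 = 6(Δ_1 - Δ_0) = 44
Natural end conditions: M_0 = M_2 = 0.
Hence M_0 = 0, M_1 = 22/5, M_2 = 0.
On [3, 5], S'(t) = b_1 + 2c_1·(t - 3) + 3d_1·(t - 3)² with b_1 = Δ_1 - h_1(2M_1 + M_2)/6 = 16/15, c_1 = M_1/2 = 11/5, d_1 = (M_2 - M_1)/(6h_1) = -11/30. So S'(5) = 82/15.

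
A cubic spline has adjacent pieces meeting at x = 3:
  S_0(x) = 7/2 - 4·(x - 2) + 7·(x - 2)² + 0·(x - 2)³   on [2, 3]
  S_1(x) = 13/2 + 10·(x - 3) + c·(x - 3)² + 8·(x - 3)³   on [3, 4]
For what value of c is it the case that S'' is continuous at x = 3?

S_0''(x) = 14 + 0·(x - 2), so S_0''(3) = 14. On the right, S_1''(3) = 2c, so c = 7.

7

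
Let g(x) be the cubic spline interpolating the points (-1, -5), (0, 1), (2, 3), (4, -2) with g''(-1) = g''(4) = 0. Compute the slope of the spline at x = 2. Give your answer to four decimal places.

Let M_i = g''(x_i). Step sizes h_i = 1, 2, 2; slopes of the chords Δ_i = (y_(i+1) - y_i)/h_i = 6, 1, -5/2.
  1·M_0 + 6·M_1 + 2·M_2 = 6(Δ_1 - Δ_0) = -30
  2·M_1 + 8·M_2 + 2·M_3 = 6(Δ_2 - Δ_1) = -21
Natural end conditions: M_0 = M_3 = 0.
Solving: M_0 = 0, M_1 = -9/2, M_2 = -3/2, M_3 = 0.
On [2, 4], g'(x) = b_2 + 2c_2·(x - 2) + 3d_2·(x - 2)² with b_2 = Δ_2 - h_2(2M_2 + M_3)/6 = -3/2, c_2 = M_2/2 = -3/4, d_2 = (M_3 - M_2)/(6h_2) = 1/8. So g'(2) = -3/2.

-1.5000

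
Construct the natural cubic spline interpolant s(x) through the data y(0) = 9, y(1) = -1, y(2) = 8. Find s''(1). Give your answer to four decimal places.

Put M_i = s'' at the i-th knot. Here h = (1, 1) and Δ = (-10, 9), so the interior equations h_(i-1)·M_(i-1) + 2(h_(i-1)+h_i)·M_i + h_i·M_(i+1) = 6(Δ_i − Δ_(i-1)) read
  1·M_0 + 4·M_1 + 1·M_2 = 6(Δ_1 - Δ_0) = 114
Natural end conditions: M_0 = M_2 = 0.
Forward elimination and back-substitution give M_0 = 0, M_1 = 57/2, M_2 = 0.

28.5000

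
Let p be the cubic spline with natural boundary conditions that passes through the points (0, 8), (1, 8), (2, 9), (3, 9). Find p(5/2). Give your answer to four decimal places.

With M_i denoting the second derivative at x_i, h_i = 1, 1, 1, and Δ_i = (y_(i+1) − y_i)/h_i = 0, 1, 0:
  1·M_0 + 4·M_1 + 1·M_2 = 6(Δ_1 - Δ_0) = 6
  1·M_1 + 4·M_2 + 1·M_3 = 6(Δ_2 - Δ_1) = -6
Natural end conditions: M_0 = M_3 = 0.
Hence M_0 = 0, M_1 = 2, M_2 = -2, M_3 = 0.
On [2, 3], p(t) = 9 + 2/3·(t - 2) - 1·(t - 2)² + 1/3·(t - 2)³.
With (t - 2) = 1/2: p(5/2) = 73/8.

9.1250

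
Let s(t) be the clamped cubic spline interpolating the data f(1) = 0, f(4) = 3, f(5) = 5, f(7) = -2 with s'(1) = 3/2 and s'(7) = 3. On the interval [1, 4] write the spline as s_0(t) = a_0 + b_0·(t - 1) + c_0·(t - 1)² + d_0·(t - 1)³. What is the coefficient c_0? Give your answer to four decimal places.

Write σ_i for s''(x_i). With h_i = 3, 1, 2 and divided differences Δ_i = 1, 2, -7/2, the continuity of s' gives the tridiagonal system
  3·σ_0 + 8·σ_1 + 1·σ_2 = 6(Δ_1 - Δ_0) = 6
  1·σ_1 + 6·σ_2 + 2·σ_3 = 6(Δ_2 - Δ_1) = -33
Clamped end conditions give two more equations: 2h_0·σ_0 + h_0·σ_1 = 6(Δ_0 - s'(1)) = -3 and h_2·σ_2 + 2h_2·σ_3 = 6(s'(7) - Δ_2) = 39.
Solving: σ_0 = -27/14, σ_1 = 20/7, σ_2 = -155/14, σ_3 = 107/7.
On [1, 4], with s_0(t) = a_0 + b_0·(t - 1) + c_0·(t - 1)² + d_0·(t - 1)³: c_0 = σ_0/2 = -27/28, d_0 = (σ_1 - σ_0)/(6h_0) = 67/252, b_0 = Δ_0 - h_0(2σ_0 + σ_1)/6 = 3/2.

-0.9643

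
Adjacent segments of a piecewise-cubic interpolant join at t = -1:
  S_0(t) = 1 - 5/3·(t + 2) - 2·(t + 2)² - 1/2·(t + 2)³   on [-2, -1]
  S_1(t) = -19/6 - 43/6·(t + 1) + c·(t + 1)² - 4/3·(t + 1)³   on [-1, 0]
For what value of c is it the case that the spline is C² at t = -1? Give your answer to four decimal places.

-3.5000

S_0''(t) = -4 - 3·(t + 2), so S_0''(-1) = -7. On the right, S_1''(-1) = 2c, so c = -7/2.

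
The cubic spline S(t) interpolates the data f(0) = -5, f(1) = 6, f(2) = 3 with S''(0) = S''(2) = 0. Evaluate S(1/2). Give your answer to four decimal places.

Write M_i for S''(x_i). With h_i = 1, 1 and divided differences Δ_i = 11, -3, the continuity of S' gives the tridiagonal system
  1·M_0 + 4·M_1 + 1·M_2 = 6(Δ_1 - Δ_0) = -84
Natural end conditions: M_0 = M_2 = 0.
Solving the tridiagonal system: M_0 = 0, M_1 = -21, M_2 = 0.
On [0, 1], S(t) = -5 + 29/2·t + 0·t² - 7/2·t³.
With t = 1/2: S(1/2) = 29/16.

1.8125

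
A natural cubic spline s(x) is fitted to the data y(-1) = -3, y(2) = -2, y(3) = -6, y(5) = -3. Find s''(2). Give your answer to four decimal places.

Let M_i = s''(x_i). Step sizes h_i = 3, 1, 2; slopes of the chords Δ_i = (y_(i+1) - y_i)/h_i = 1/3, -4, 3/2.
  3·M_0 + 8·M_1 + 1·M_2 = 6(Δ_1 - Δ_0) = -26
  1·M_1 + 6·M_2 + 2·M_3 = 6(Δ_2 - Δ_1) = 33
Natural end conditions: M_0 = M_3 = 0.
Solving: M_0 = 0, M_1 = -189/47, M_2 = 290/47, M_3 = 0.

-4.0213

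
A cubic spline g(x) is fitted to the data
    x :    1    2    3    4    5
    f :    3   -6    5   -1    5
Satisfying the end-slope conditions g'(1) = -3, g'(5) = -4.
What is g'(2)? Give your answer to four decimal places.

1.4107

Put M_i = g'' at the i-th knot. Here h = (1, 1, 1, 1) and Δ = (-9, 11, -6, 6), so the interior equations h_(i-1)·M_(i-1) + 2(h_(i-1)+h_i)·M_i + h_i·M_(i+1) = 6(Δ_i − Δ_(i-1)) read
  1·M_0 + 4·M_1 + 1·M_2 = 6(Δ_1 - Δ_0) = 120
  1·M_1 + 4·M_2 + 1·M_3 = 6(Δ_2 - Δ_1) = -102
  1·M_2 + 4·M_3 + 1·M_4 = 6(Δ_3 - Δ_2) = 72
Clamped end conditions give two more equations: 2h_0·M_0 + h_0·M_1 = 6(Δ_0 - g'(1)) = -36 and h_3·M_3 + 2h_3·M_4 = 6(g'(5) - Δ_3) = -60.
Solving the tridiagonal system: M_0 = -1255/28, M_1 = 751/14, M_2 = -199/4, M_3 = 607/14, M_4 = -1447/28.
On [2, 3], g'(x) = b_1 + 2c_1·(x - 2) + 3d_1·(x - 2)² with b_1 = Δ_1 - h_1(2M_1 + M_2)/6 = 79/56, c_1 = M_1/2 = 751/28, d_1 = (M_2 - M_1)/(6h_1) = -965/56. So g'(2) = 79/56.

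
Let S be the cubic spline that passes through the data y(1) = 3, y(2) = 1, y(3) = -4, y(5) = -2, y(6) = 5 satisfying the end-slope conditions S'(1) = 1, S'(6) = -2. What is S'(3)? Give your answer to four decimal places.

Write σ_i for S''(x_i). With h_i = 1, 1, 2, 1 and divided differences Δ_i = -2, -5, 1, 7, the continuity of S' gives the tridiagonal system
  1·σ_0 + 4·σ_1 + 1·σ_2 = 6(Δ_1 - Δ_0) = -18
  1·σ_1 + 6·σ_2 + 2·σ_3 = 6(Δ_2 - Δ_1) = 36
  2·σ_2 + 6·σ_3 + 1·σ_4 = 6(Δ_3 - Δ_2) = 36
Clamped end conditions give two more equations: 2h_0·σ_0 + h_0·σ_1 = 6(Δ_0 - S'(1)) = -18 and h_3·σ_3 + 2h_3·σ_4 = 6(S'(6) - Δ_3) = -54.
Solving the tridiagonal system: σ_0 = -465/64, σ_1 = -111/32, σ_2 = 201/64, σ_3 = 165/16, σ_4 = -1029/32.
On [3, 5], S'(t) = b_2 + 2c_2·(t - 3) + 3d_2·(t - 3)² with b_2 = Δ_2 - h_2(2σ_2 + σ_3)/6 = -145/32, c_2 = σ_2/2 = 201/128, d_2 = (σ_3 - σ_2)/(6h_2) = 153/256. So S'(3) = -145/32.

-4.5313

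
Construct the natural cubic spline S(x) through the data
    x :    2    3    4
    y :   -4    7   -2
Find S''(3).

-30

With M_i denoting the second derivative at x_i, h_i = 1, 1, and Δ_i = (y_(i+1) − y_i)/h_i = 11, -9:
  1·M_0 + 4·M_1 + 1·M_2 = 6(Δ_1 - Δ_0) = -120
Natural end conditions: M_0 = M_2 = 0.
Hence M_0 = 0, M_1 = -30, M_2 = 0.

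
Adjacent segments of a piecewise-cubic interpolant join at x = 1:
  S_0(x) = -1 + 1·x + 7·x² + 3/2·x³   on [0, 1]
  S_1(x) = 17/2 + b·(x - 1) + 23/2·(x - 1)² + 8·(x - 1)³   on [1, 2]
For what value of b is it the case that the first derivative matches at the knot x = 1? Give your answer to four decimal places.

S_0'(x) = 1 + 14·x + 9/2·x², so S_0'(1) = 39/2. On the right, S_1'(1) = b, so b = 39/2.

19.5000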